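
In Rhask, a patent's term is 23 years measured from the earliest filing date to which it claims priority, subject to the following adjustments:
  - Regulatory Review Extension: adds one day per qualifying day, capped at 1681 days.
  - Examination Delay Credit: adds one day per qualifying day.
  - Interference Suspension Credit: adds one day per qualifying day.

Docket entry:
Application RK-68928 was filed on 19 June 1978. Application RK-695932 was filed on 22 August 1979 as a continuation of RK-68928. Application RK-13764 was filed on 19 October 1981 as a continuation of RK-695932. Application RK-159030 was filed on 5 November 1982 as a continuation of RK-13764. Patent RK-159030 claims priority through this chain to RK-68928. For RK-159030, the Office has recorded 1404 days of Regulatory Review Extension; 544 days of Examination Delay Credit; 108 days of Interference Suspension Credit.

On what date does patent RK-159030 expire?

February 4, 2007

Earliest priority filing: 19 June 1978.
Base term: 19 June 1978 + 23 years → 19 June 2001.
Regulatory Review Extension: 1404 days (within the 1681-day cap) → +1404 days → 23 April 2005.
Examination Delay Credit: +544 days → 19 October 2006.
Interference Suspension Credit: +108 days → 4 February 2007.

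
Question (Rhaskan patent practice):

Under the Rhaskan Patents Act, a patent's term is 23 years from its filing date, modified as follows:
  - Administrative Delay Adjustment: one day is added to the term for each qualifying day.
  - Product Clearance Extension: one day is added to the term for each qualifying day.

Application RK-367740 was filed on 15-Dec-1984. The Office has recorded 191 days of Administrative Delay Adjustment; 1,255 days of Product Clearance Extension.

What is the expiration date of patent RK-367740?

Base term: filing date + 23 years → 15 December 2007.
Administrative Delay Adjustment: +191 days → 23 June 2008.
Product Clearance Extension: +1255 days → 30 November 2011.

2011-11-30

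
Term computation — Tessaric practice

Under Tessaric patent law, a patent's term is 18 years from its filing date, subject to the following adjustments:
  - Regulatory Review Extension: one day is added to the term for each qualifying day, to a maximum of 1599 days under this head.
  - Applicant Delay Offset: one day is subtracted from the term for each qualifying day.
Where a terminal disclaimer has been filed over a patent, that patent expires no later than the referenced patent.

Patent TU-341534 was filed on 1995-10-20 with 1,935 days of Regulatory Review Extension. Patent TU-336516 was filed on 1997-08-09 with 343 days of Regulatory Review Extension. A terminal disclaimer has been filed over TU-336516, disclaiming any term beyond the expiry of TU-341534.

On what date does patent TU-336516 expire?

July 17, 2016

Natural term of TU-336516:
  Base: filing + 18 years → 9 August 2015.
  Regulatory Review Extension: 343 days (within the 1599-day cap) → +343 days → 17 July 2016.
Expiry of referenced patent TU-341534:
  Base: filing + 18 years → 20 October 2013.
  Regulatory Review Extension: 1935 days claimed exceeds the 1599-day cap, so +1599 days → 7 March 2018.
Terminal disclaimer: TU-336516 expires on the earlier of 17 July 2016 and 7 March 2018.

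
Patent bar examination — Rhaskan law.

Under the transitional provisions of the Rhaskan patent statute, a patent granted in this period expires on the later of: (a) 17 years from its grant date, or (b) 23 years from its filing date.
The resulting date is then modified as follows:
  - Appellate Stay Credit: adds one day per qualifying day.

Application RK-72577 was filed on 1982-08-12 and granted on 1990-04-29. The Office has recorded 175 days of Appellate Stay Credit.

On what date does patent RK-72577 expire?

(a) grant + 17 years → 29 April 2007.
(b) filing + 23 years → 12 August 2005.
Later of the two: 29 April 2007.
Appellate Stay Credit: +175 days → 21 October 2007.

October 21, 2007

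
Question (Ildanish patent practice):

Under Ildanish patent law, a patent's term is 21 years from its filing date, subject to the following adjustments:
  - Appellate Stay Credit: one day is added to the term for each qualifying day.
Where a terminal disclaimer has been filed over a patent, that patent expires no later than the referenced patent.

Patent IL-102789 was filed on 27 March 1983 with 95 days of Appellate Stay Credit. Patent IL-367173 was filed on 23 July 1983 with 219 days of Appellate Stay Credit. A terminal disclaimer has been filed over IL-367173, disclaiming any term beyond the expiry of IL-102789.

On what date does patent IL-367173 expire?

Natural term of IL-367173:
  Base: filing + 21 years → 23 July 2004.
  Appellate Stay Credit: +219 days → 27 February 2005.
Expiry of referenced patent IL-102789:
  Base: filing + 21 years → 27 March 2004.
  Appellate Stay Credit: +95 days → 30 June 2004.
Terminal disclaimer: IL-367173 expires on the earlier of 27 February 2005 and 30 June 2004.

2004-06-30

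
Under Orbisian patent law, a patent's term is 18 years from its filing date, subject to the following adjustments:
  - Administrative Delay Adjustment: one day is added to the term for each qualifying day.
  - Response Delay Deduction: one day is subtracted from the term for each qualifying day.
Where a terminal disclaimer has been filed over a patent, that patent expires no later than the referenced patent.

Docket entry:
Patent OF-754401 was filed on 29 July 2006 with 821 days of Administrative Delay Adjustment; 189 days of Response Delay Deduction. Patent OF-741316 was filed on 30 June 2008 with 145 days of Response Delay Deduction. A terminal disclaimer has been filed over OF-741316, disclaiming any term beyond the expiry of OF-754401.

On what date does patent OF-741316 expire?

2026-02-05

Natural term of OF-741316:
  Base: filing + 18 years → 30 June 2026.
  Response Delay Deduction: −145 days → 5 February 2026.
Expiry of referenced patent OF-754401:
  Base: filing + 18 years → 29 July 2024.
  Administrative Delay Adjustment: +821 days → 28 October 2026.
  Response Delay Deduction: −189 days → 22 April 2026.
Terminal disclaimer: OF-741316 expires on the earlier of 5 February 2026 and 22 April 2026.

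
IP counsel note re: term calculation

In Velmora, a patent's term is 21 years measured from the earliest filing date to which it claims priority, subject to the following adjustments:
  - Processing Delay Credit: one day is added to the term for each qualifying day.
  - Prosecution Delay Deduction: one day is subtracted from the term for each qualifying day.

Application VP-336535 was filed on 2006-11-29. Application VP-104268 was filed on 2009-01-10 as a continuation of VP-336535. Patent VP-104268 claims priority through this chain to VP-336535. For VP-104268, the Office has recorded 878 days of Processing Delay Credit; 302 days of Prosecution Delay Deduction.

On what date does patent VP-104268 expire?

Earliest priority filing: 29 November 2006.
Base term: 29 November 2006 + 21 years → 29 November 2027.
Processing Delay Credit: +878 days → 25 April 2030.
Prosecution Delay Deduction: −302 days → 27 June 2029.

2029-06-27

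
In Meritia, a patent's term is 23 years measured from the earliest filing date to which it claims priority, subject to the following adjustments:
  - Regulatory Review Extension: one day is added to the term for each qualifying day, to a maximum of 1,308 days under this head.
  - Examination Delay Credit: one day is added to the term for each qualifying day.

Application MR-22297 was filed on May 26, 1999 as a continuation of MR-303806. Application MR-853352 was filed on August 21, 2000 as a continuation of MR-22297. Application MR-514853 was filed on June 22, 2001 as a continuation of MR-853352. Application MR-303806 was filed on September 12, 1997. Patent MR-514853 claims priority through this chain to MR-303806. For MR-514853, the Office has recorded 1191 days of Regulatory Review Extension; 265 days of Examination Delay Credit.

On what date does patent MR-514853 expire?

Earliest priority filing: 12 September 1997.
Base term: 12 September 1997 + 23 years → 12 September 2020.
Regulatory Review Extension: 1191 days (within the 1308-day cap) → +1191 days → 17 December 2023.
Examination Delay Credit: +265 days → 7 September 2024.

September 7, 2024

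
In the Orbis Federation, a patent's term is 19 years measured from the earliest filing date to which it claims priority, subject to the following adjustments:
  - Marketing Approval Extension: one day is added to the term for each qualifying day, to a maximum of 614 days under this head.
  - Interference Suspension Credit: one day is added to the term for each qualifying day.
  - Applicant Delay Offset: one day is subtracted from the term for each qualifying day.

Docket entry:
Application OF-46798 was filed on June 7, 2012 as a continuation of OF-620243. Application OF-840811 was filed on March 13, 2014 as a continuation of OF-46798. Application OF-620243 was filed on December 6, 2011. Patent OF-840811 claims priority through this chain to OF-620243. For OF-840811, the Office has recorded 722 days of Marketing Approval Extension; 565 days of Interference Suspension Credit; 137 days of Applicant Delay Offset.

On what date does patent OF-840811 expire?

Earliest priority filing: 6 December 2011.
Base term: 6 December 2011 + 19 years → 6 December 2030.
Marketing Approval Extension: 722 days claimed exceeds the 614-day cap, so +614 days → 11 August 2032.
Interference Suspension Credit: +565 days → 27 February 2034.
Applicant Delay Offset: −137 days → 13 October 2033.

October 13, 2033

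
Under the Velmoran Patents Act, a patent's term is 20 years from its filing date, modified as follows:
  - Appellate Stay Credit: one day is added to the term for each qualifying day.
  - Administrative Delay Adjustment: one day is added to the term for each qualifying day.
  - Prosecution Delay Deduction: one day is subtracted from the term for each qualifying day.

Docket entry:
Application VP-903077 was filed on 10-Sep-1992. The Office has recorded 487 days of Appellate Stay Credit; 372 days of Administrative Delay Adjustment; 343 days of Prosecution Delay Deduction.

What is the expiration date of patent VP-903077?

Base term: filing date + 20 years → 10 September 2012.
Appellate Stay Credit: +487 days → 10 January 2014.
Administrative Delay Adjustment: +372 days → 17 January 2015.
Prosecution Delay Deduction: −343 days → 8 February 2014.

2014-02-08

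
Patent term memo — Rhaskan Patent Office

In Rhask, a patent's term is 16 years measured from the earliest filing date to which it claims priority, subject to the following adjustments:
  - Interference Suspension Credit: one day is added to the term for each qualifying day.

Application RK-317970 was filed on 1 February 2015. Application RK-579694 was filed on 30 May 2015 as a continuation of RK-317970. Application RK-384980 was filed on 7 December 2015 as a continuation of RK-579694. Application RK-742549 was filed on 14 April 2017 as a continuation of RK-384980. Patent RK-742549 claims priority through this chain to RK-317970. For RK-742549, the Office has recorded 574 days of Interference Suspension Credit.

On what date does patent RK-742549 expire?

2032-08-28

Earliest priority filing: 1 February 2015.
Base term: 1 February 2015 + 16 years → 1 February 2031.
Interference Suspension Credit: +574 days → 28 August 2032.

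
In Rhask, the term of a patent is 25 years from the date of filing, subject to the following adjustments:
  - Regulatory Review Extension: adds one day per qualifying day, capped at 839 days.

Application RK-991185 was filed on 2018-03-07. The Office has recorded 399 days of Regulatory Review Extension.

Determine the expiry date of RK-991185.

Base term: filing date + 25 years → 7 March 2043.
Regulatory Review Extension: 399 days (within the 839-day cap) → +399 days → 9 April 2044.

2044-04-09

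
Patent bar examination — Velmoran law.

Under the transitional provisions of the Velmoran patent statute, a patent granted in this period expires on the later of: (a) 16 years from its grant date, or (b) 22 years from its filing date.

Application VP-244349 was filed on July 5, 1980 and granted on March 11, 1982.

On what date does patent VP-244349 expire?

(a) grant + 16 years → 11 March 1998.
(b) filing + 22 years → 5 July 2002.
Later of the two: 5 July 2002.

July 5, 2002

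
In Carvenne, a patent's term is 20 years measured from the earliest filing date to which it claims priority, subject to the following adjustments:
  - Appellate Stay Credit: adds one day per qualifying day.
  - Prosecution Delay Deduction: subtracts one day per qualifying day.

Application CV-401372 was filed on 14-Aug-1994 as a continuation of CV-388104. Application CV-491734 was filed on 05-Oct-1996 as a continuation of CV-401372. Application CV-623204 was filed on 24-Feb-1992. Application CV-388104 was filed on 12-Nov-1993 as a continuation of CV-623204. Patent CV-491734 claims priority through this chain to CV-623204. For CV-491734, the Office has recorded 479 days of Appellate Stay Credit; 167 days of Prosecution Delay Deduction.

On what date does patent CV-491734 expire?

Earliest priority filing: 24 February 1992.
Base term: 24 February 1992 + 20 years → 24 February 2012.
Appellate Stay Credit: +479 days → 17 June 2013.
Prosecution Delay Deduction: −167 days → 1 January 2013.

2013-01-01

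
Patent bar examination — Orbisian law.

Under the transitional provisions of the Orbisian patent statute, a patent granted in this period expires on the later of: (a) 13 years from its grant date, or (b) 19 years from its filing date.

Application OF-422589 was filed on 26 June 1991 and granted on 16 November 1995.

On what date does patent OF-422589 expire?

2010-06-26

(a) grant + 13 years → 16 November 2008.
(b) filing + 19 years → 26 June 2010.
Later of the two: 26 June 2010.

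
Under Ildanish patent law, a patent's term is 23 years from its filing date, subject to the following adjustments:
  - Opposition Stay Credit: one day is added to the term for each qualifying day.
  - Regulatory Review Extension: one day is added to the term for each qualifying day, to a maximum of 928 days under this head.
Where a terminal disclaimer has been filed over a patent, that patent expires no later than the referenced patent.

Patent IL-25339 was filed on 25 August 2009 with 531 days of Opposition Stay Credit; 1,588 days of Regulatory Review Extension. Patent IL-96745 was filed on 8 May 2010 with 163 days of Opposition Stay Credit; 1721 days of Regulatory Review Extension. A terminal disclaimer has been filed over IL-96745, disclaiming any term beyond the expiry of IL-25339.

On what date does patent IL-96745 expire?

Natural term of IL-96745:
  Base: filing + 23 years → 8 May 2033.
  Opposition Stay Credit: +163 days → 18 October 2033.
  Regulatory Review Extension: 1721 days claimed exceeds the 928-day cap, so +928 days → 3 May 2036.
Expiry of referenced patent IL-25339:
  Base: filing + 23 years → 25 August 2032.
  Opposition Stay Credit: +531 days → 7 February 2034.
  Regulatory Review Extension: 1588 days claimed exceeds the 928-day cap, so +928 days → 23 August 2036.
Terminal disclaimer: IL-96745 expires on the earlier of 3 May 2036 and 23 August 2036.

2036-05-03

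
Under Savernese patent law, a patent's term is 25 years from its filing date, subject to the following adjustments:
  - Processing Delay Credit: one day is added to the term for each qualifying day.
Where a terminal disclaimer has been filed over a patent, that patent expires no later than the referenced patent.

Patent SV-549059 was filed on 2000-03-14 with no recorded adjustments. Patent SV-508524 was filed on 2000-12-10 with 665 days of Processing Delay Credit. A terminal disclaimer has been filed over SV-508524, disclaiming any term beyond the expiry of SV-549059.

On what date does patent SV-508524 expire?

March 14, 2025

Natural term of SV-508524:
  Base: filing + 25 years → 10 December 2025.
  Processing Delay Credit: +665 days → 6 October 2027.
Expiry of referenced patent SV-549059:
  Base: filing + 25 years → 14 March 2025.
Terminal disclaimer: SV-508524 expires on the earlier of 6 October 2027 and 14 March 2025.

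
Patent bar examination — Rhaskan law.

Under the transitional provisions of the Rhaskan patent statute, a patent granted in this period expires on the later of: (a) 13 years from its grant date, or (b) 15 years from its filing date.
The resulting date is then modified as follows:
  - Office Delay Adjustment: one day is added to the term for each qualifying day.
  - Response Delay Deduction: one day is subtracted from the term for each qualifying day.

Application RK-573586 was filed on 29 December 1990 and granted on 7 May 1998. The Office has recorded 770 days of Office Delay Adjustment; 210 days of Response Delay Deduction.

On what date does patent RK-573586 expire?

(a) grant + 13 years → 7 May 2011.
(b) filing + 15 years → 29 December 2005.
Later of the two: 7 May 2011.
Office Delay Adjustment: +770 days → 15 June 2013.
Response Delay Deduction: −210 days → 17 November 2012.

2012-11-17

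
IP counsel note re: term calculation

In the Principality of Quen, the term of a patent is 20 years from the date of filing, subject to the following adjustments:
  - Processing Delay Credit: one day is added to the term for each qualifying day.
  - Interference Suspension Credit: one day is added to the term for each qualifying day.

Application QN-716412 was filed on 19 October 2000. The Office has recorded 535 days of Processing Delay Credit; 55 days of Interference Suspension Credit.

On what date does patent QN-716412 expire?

June 1, 2022

Base term: filing date + 20 years → 19 October 2020.
Processing Delay Credit: +535 days → 7 April 2022.
Interference Suspension Credit: +55 days → 1 June 2022.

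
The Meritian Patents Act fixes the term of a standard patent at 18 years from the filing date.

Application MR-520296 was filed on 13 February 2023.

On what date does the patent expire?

February 13, 2041

Filing date + 18 years → 13 February 2041.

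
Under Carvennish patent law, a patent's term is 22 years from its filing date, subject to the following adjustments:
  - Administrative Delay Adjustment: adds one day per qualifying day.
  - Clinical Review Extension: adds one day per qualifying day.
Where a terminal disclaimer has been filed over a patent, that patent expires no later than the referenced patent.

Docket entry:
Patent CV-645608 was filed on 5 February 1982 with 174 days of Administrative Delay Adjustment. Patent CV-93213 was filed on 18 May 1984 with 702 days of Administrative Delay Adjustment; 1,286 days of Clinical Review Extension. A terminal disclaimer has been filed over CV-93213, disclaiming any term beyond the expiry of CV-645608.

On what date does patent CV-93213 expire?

Natural term of CV-93213:
  Base: filing + 22 years → 18 May 2006.
  Administrative Delay Adjustment: +702 days → 19 April 2008.
  Clinical Review Extension: +1286 days → 27 October 2011.
Expiry of referenced patent CV-645608:
  Base: filing + 22 years → 5 February 2004.
  Administrative Delay Adjustment: +174 days → 28 July 2004.
Terminal disclaimer: CV-93213 expires on the earlier of 27 October 2011 and 28 July 2004.

2004-07-28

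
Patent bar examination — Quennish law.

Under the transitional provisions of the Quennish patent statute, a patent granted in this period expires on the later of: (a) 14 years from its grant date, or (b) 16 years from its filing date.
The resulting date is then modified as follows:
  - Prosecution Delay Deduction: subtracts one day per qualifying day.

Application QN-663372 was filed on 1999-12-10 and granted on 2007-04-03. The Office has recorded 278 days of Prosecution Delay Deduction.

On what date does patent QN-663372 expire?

(a) grant + 14 years → 3 April 2021.
(b) filing + 16 years → 10 December 2015.
Later of the two: 3 April 2021.
Prosecution Delay Deduction: −278 days → 29 June 2020.

June 29, 2020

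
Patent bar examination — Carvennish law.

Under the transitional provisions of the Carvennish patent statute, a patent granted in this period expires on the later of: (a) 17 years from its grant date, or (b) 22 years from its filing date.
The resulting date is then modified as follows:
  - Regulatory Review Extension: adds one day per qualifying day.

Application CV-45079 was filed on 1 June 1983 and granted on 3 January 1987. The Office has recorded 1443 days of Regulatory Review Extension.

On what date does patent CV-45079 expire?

(a) grant + 17 years → 3 January 2004.
(b) filing + 22 years → 1 June 2005.
Later of the two: 1 June 2005.
Regulatory Review Extension: +1443 days → 14 May 2009.

May 14, 2009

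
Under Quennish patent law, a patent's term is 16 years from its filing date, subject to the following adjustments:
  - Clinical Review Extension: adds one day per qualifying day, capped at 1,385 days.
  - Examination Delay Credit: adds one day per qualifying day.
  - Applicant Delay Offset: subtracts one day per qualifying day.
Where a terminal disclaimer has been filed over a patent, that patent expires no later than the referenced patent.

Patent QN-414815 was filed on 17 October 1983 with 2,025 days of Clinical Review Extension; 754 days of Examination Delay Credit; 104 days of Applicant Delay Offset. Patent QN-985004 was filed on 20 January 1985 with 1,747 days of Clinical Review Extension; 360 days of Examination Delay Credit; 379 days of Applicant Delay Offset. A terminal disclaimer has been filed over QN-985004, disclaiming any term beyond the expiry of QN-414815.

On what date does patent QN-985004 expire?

2004-10-17

Natural term of QN-985004:
  Base: filing + 16 years → 20 January 2001.
  Clinical Review Extension: 1747 days claimed exceeds the 1385-day cap, so +1385 days → 5 November 2004.
  Examination Delay Credit: +360 days → 31 October 2005.
  Applicant Delay Offset: −379 days → 17 October 2004.
Expiry of referenced patent QN-414815:
  Base: filing + 16 years → 17 October 1999.
  Clinical Review Extension: 2025 days claimed exceeds the 1385-day cap, so +1385 days → 2 August 2003.
  Examination Delay Credit: +754 days → 25 August 2005.
  Applicant Delay Offset: −104 days → 13 May 2005.
Terminal disclaimer: QN-985004 expires on the earlier of 17 October 2004 and 13 May 2005.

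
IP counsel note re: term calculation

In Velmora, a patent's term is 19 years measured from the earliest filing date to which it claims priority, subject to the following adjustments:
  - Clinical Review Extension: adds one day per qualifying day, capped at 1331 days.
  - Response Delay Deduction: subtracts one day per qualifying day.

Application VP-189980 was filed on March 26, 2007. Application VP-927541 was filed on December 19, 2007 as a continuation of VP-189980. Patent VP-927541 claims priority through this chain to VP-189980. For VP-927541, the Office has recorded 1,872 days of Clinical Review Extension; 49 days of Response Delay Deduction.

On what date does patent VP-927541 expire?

2029-09-28

Earliest priority filing: 26 March 2007.
Base term: 26 March 2007 + 19 years → 26 March 2026.
Clinical Review Extension: 1872 days claimed exceeds the 1331-day cap, so +1331 days → 16 November 2029.
Response Delay Deduction: −49 days → 28 September 2029.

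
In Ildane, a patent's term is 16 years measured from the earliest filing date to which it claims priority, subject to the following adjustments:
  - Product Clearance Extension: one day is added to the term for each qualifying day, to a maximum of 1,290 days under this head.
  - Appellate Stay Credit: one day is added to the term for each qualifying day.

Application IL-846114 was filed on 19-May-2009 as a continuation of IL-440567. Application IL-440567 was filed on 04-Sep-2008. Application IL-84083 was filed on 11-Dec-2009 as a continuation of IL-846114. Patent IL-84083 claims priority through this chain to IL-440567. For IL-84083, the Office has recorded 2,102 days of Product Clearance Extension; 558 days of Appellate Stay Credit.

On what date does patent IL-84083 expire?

Earliest priority filing: 4 September 2008.
Base term: 4 September 2008 + 16 years → 4 September 2024.
Product Clearance Extension: 2102 days claimed exceeds the 1290-day cap, so +1290 days → 17 March 2028.
Appellate Stay Credit: +558 days → 26 September 2029.

September 26, 2029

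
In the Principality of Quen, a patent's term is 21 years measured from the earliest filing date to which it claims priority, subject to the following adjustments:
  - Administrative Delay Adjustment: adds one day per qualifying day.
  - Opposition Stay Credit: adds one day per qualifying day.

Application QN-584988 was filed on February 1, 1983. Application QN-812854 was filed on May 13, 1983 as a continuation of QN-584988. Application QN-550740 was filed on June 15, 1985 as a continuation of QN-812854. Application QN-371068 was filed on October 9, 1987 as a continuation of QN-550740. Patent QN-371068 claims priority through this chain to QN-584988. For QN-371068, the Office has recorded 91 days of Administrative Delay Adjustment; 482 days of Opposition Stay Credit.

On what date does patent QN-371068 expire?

August 27, 2005

Earliest priority filing: 1 February 1983.
Base term: 1 February 1983 + 21 years → 1 February 2004.
Administrative Delay Adjustment: +91 days → 2 May 2004.
Opposition Stay Credit: +482 days → 27 August 2005.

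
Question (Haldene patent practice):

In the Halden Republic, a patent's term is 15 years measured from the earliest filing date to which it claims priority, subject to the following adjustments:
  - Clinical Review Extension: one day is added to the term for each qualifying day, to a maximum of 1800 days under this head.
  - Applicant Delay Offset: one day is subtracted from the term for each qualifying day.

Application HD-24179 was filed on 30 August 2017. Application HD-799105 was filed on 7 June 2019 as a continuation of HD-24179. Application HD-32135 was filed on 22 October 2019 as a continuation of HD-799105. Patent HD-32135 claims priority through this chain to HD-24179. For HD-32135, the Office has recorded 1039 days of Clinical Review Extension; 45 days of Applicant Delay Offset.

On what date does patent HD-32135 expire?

May 21, 2035

Earliest priority filing: 30 August 2017.
Base term: 30 August 2017 + 15 years → 30 August 2032.
Clinical Review Extension: 1039 days (within the 1800-day cap) → +1039 days → 5 July 2035.
Applicant Delay Offset: −45 days → 21 May 2035.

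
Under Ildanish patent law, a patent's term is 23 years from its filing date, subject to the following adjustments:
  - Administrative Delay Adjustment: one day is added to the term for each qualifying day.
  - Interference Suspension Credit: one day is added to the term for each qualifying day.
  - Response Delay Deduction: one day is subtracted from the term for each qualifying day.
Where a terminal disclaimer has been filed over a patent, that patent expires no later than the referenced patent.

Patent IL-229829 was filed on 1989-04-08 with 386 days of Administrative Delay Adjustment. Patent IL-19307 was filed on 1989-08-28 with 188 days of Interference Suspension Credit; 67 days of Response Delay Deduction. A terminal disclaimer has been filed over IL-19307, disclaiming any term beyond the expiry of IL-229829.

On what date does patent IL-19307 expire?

2012-12-27

Natural term of IL-19307:
  Base: filing + 23 years → 28 August 2012.
  Interference Suspension Credit: +188 days → 4 March 2013.
  Response Delay Deduction: −67 days → 27 December 2012.
Expiry of referenced patent IL-229829:
  Base: filing + 23 years → 8 April 2012.
  Administrative Delay Adjustment: +386 days → 29 April 2013.
Terminal disclaimer: IL-19307 expires on the earlier of 27 December 2012 and 29 April 2013.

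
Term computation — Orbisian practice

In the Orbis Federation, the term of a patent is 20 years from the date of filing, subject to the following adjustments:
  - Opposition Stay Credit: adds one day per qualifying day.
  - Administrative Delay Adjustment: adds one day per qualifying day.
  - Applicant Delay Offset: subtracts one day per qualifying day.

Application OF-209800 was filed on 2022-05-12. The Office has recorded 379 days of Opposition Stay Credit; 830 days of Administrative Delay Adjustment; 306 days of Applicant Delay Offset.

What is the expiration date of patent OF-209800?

Base term: filing date + 20 years → 12 May 2042.
Opposition Stay Credit: +379 days → 26 May 2043.
Administrative Delay Adjustment: +830 days → 2 September 2045.
Applicant Delay Offset: −306 days → 31 October 2044.

2044-10-31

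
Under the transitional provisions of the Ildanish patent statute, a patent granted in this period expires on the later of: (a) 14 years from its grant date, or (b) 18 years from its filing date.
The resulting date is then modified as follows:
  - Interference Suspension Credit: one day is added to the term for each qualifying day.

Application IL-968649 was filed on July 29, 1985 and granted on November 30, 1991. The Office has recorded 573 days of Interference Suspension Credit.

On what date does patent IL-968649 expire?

June 26, 2007

(a) grant + 14 years → 30 November 2005.
(b) filing + 18 years → 29 July 2003.
Later of the two: 30 November 2005.
Interference Suspension Credit: +573 days → 26 June 2007.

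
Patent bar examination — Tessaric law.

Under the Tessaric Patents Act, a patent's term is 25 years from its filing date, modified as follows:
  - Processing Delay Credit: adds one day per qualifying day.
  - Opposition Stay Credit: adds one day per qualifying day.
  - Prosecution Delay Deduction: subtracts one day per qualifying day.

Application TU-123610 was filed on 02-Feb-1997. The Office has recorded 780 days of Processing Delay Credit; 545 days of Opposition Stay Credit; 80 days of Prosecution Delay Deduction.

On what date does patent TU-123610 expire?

Base term: filing date + 25 years → 2 February 2022.
Processing Delay Credit: +780 days → 23 March 2024.
Opposition Stay Credit: +545 days → 19 September 2025.
Prosecution Delay Deduction: −80 days → 1 July 2025.

2025-07-01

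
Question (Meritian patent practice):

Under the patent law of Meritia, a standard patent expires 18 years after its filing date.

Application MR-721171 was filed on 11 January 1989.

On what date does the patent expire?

2007-01-11

Filing date + 18 years → 11 January 2007.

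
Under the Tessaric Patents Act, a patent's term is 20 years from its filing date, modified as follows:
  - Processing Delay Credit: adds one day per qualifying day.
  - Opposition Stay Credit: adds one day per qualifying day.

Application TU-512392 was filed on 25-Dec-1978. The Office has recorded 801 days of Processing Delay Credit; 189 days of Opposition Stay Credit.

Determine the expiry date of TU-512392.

Base term: filing date + 20 years → 25 December 1998.
Processing Delay Credit: +801 days → 5 March 2001.
Opposition Stay Credit: +189 days → 10 September 2001.

September 10, 2001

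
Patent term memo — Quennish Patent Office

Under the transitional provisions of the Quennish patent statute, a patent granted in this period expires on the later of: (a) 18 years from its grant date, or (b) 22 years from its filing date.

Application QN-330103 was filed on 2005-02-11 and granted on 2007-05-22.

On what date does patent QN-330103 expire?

(a) grant + 18 years → 22 May 2025.
(b) filing + 22 years → 11 February 2027.
Later of the two: 11 February 2027.

February 11, 2027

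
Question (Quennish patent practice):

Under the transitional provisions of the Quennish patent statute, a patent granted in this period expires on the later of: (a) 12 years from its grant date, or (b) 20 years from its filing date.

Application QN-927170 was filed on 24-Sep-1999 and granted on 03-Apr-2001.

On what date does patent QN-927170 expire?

(a) grant + 12 years → 3 April 2013.
(b) filing + 20 years → 24 September 2019.
Later of the two: 24 September 2019.

September 24, 2019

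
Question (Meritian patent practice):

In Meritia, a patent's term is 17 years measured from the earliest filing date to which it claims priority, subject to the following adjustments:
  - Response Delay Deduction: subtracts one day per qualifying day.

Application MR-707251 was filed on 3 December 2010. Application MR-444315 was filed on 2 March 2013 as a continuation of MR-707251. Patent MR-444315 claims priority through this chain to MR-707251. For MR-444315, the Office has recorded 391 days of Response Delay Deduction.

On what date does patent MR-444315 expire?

Earliest priority filing: 3 December 2010.
Base term: 3 December 2010 + 17 years → 3 December 2027.
Response Delay Deduction: −391 days → 7 November 2026.

2026-11-07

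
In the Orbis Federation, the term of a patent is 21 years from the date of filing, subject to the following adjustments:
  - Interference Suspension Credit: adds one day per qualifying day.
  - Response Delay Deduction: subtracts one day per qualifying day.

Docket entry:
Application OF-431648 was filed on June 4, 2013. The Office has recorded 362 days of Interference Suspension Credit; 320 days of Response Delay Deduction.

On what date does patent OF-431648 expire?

July 16, 2034

Base term: filing date + 21 years → 4 June 2034.
Interference Suspension Credit: +362 days → 1 June 2035.
Response Delay Deduction: −320 days → 16 July 2034.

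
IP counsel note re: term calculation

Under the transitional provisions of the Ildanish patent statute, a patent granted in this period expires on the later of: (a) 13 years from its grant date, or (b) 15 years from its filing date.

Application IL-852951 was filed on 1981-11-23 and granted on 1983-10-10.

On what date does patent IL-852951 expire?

(a) grant + 13 years → 10 October 1996.
(b) filing + 15 years → 23 November 1996.
Later of the two: 23 November 1996.

1996-11-23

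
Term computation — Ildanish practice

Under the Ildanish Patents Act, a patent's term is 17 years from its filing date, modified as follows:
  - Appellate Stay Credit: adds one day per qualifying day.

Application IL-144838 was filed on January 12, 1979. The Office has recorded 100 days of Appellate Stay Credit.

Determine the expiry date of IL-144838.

Base term: filing date + 17 years → 12 January 1996.
Appellate Stay Credit: +100 days → 21 April 1996.

April 21, 1996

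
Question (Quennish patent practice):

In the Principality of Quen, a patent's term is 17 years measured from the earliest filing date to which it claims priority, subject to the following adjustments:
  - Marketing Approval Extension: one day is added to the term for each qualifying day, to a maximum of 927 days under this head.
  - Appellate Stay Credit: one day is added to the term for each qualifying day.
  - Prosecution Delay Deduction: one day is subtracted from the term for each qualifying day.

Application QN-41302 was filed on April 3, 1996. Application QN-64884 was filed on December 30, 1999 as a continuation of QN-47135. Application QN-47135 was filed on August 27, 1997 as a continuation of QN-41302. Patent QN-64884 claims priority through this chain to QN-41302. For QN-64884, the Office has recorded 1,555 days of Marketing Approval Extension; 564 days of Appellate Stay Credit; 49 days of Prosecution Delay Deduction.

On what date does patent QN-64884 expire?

Earliest priority filing: 3 April 1996.
Base term: 3 April 1996 + 17 years → 3 April 2013.
Marketing Approval Extension: 1555 days claimed exceeds the 927-day cap, so +927 days → 17 October 2015.
Appellate Stay Credit: +564 days → 3 May 2017.
Prosecution Delay Deduction: −49 days → 15 March 2017.

March 15, 2017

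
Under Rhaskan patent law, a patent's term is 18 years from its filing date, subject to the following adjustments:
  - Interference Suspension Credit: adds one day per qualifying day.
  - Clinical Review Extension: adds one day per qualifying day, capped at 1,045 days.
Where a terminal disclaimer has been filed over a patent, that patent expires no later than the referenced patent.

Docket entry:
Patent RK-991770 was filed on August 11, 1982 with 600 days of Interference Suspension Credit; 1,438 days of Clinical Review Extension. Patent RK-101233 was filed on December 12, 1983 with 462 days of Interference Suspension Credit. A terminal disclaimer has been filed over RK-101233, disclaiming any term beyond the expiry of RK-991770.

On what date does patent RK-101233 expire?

Natural term of RK-101233:
  Base: filing + 18 years → 12 December 2001.
  Interference Suspension Credit: +462 days → 19 March 2003.
Expiry of referenced patent RK-991770:
  Base: filing + 18 years → 11 August 2000.
  Interference Suspension Credit: +600 days → 3 April 2002.
  Clinical Review Extension: 1438 days claimed exceeds the 1045-day cap, so +1045 days → 11 February 2005.
Terminal disclaimer: RK-101233 expires on the earlier of 19 March 2003 and 11 February 2005.

March 19, 2003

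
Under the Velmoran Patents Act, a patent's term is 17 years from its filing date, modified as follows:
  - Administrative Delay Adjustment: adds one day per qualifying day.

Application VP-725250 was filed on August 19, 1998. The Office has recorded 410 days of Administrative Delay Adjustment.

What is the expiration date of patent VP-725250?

Base term: filing date + 17 years → 19 August 2015.
Administrative Delay Adjustment: +410 days → 2 October 2016.

October 2, 2016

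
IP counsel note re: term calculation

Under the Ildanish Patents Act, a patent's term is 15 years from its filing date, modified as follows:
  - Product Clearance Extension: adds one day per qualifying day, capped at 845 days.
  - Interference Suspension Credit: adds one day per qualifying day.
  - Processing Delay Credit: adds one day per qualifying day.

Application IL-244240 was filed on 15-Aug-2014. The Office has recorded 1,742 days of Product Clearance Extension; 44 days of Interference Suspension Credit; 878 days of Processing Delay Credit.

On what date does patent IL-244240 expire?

Base term: filing date + 15 years → 15 August 2029.
Product Clearance Extension: 1742 days claimed exceeds the 845-day cap, so +845 days → 8 December 2031.
Interference Suspension Credit: +44 days → 21 January 2032.
Processing Delay Credit: +878 days → 17 June 2034.

2034-06-17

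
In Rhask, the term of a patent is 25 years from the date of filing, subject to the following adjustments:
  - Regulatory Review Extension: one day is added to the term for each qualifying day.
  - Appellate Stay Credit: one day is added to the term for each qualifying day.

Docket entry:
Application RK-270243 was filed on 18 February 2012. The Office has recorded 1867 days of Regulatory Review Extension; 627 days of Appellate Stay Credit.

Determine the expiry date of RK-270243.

December 18, 2043

Base term: filing date + 25 years → 18 February 2037.
Regulatory Review Extension: +1867 days → 31 March 2042.
Appellate Stay Credit: +627 days → 18 December 2043.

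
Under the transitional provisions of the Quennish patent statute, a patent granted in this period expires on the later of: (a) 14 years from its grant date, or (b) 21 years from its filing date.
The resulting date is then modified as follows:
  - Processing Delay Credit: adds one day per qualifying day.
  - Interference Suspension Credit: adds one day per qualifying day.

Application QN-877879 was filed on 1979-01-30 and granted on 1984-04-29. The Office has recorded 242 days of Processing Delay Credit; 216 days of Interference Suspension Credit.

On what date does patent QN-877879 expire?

2001-05-02

(a) grant + 14 years → 29 April 1998.
(b) filing + 21 years → 30 January 2000.
Later of the two: 30 January 2000.
Processing Delay Credit: +242 days → 28 September 2000.
Interference Suspension Credit: +216 days → 2 May 2001.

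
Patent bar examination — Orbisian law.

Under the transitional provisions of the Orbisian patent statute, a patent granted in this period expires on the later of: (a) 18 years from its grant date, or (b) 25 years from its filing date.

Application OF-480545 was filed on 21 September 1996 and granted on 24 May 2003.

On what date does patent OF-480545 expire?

(a) grant + 18 years → 24 May 2021.
(b) filing + 25 years → 21 September 2021.
Later of the two: 21 September 2021.

September 21, 2021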